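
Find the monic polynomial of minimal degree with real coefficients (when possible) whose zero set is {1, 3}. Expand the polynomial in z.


The polynomial is p(z) = ∏_{α ∈ S} (z − α), where S = {1, 3}.
Expanding the product yields: p(z) = z^2 -4·z + 3.
The resulting polynomial has degree 2 and real coefficients as required.

p(z) = z^2 -4·z + 3.


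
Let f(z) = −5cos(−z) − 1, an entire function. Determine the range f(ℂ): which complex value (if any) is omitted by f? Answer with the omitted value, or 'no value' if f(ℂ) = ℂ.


Little Picard bounds the complement of f(ℂ) to at most one point.
cos is entire and surjective onto ℂ: for every w ∈ ℂ, cos(ζ) = w has a solution ζ ∈ ℂ (e.g., via the complex inverse arccos). With ζ = −z this gives z = ζ/(-1). Then -5·cos(−z) takes every value in -5·ℂ = ℂ, and adding -1 is a bijection of ℂ. So f is surjective and omits no value. (Note: only on the real line is cos bounded by [−1, 1].)

Omitted value: no value.


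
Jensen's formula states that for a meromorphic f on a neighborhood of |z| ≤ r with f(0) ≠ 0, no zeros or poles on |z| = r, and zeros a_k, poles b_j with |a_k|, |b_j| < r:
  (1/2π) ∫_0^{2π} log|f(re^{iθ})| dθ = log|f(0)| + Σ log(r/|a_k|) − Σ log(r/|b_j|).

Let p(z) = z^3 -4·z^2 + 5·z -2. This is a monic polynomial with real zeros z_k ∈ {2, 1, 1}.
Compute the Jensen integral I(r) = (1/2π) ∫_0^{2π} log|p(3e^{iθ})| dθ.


Zeros: 1, 1, 2; r = 3.
Inside |z| < r: 1, 1, 2. Outside (|z| ≥ r): ∅.
p(0) = -2, so log|p(0)| = log(2) = 0.6931.
Apply Jensen: I(r) = log|p(0)| + Σ_k log(r/|z_k|), summed over zeros inside |z| < r.
  log(r/|z_k|) for z_k = 2: log(3/2) = 0.4055
  log(r/|z_k|) for z_k = 1: log(3/1) = 1.0986
  log(r/|z_k|) for z_k = 1: log(3/1) = 1.0986
Sum over inside zeros: 2.6027.
I(r) = log|p(0)| + (inside sum) = 0.6931 + 2.6027 = 3.2958.
Closed form (all zeros inside, monic): I(r) = n·log(r) = 3·log(3) = 3.2958. ✓

I(r) ≈ 3.2958.


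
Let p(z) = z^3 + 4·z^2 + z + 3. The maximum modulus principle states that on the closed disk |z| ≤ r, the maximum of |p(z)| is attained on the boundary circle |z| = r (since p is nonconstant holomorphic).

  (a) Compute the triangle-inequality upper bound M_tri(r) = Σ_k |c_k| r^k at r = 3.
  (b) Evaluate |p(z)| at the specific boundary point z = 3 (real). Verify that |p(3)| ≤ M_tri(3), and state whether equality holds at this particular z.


Coefficients: c_0 = 3, c_1 = 1, c_2 = 4, c_3 = 1. Radius r = 3.
Part (a). Triangle bound: M_tri(r) = Σ_k |c_k| r^k
  = |3|·3^0 + |1|·3^1 + |4|·3^2 + |1|·3^3
  = 3 + 3 + 36 + 27 = 69.
This bounds M(r) := max_{|z|=r} |p(z)| from above; equality holds iff all terms c_k z^k can be made to align in phase at a single z on |z|=r.
Part (b). At z = 3 (real, on the circle |z| = r):
  p(3) = (3)·3^0 + (1)·3^1 + (4)·3^2 + (1)·3^3 = 69.
  |p(3)| = 69.
Since all nonzero coefficients share the same sign, |p(3)| = 69 = M_tri(3); the triangle bound is attained at z = 3, so in fact M(r) = 69.

M_tri(3) = 69; |p(3)| = 69; equality at z=3: yes.


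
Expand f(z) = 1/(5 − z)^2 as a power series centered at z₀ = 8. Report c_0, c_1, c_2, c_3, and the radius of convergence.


Let w = z − z₀, so z = z₀ + w.
Then 5 − z = 5 − (z₀ + w) = (5 − z₀) − w = -3 − w.
f(z) = 1/(-3 − w)^2 = (1/(-3)^2) · (1 − w/(-3))^{−2}.
By the binomial series (1−u)^{−2} = Σ_{n≥0} C(n+1, 1) u^n for |u|<1, with u = w/(-3):
  c_n = C(n+1, 1) / (-3)^(n+2).
  c_0 = 1/(-3)^2 = 1/9.
  c_1 = 2/(-3)^3 = -2/27.
  c_2 = 3/(-3)^4 = 1/27.
  c_3 = 4/(-3)^5 = -4/243.
The series is valid for |w/d| < 1, i.e. |z − z₀| < |d|.
Radius of convergence: R = |5 − z₀| = |-3| = 3 (distance from z₀ to the singularity z = 5).

c_0 = 1/9, c_1 = -2/27, c_2 = 1/27, c_3 = -4/243; R = 3.


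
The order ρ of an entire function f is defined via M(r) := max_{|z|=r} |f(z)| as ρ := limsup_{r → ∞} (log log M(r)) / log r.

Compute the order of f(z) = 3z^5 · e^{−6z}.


M(r) = max_{|z|=r} |3|·|z|^5·|e^{−6z}| = 3·r^5 · e^{6r^1} (the factors attain their maxima compatibly on |z|=r). Then log M(r) = log 3 + 5·log r + 6r^1, dominated by the last term, so log log M(r) ~ 1·log r. The polynomial factor 3z^5 contributes only a log r term and does not affect the order. ρ = 1.
Therefore ρ = 1.

Order ρ = 1.


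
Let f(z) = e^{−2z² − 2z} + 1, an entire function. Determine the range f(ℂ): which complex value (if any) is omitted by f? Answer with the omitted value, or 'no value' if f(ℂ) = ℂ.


Little Picard bounds the complement of f(ℂ) to at most one point.
The exponent g(z) = −2z² − 2z is a nonconstant polynomial, hence surjective onto ℂ. So e^{g(z)} takes every value in {e^w : w ∈ ℂ} = ℂ ∖ {0}. Adding 1 shifts the range to ℂ ∖ {1}. f omits exactly 1.

Omitted value: 1.


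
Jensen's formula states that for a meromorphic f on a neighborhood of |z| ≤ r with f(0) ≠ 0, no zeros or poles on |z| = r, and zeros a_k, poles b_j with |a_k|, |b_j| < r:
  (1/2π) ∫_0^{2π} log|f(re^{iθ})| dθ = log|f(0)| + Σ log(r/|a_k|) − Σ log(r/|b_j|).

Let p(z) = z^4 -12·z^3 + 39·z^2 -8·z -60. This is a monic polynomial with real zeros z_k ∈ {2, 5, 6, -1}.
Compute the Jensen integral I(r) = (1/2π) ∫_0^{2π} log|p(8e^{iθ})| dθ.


Zeros: -1, 2, 5, 6; r = 8.
Inside |z| < r: -1, 2, 5, 6. Outside (|z| ≥ r): ∅.
p(0) = -60, so log|p(0)| = log(60) = 4.0943.
Apply Jensen: I(r) = log|p(0)| + Σ_k log(r/|z_k|), summed over zeros inside |z| < r.
  log(r/|z_k|) for z_k = 2: log(8/2) = 1.3863
  log(r/|z_k|) for z_k = 5: log(8/5) = 0.4700
  log(r/|z_k|) for z_k = 6: log(8/6) = 0.2877
  log(r/|z_k|) for z_k = -1: log(8/1) = 2.0794
Sum over inside zeros: 4.2234.
I(r) = log|p(0)| + (inside sum) = 4.0943 + 4.2234 = 8.3178.
Closed form (all zeros inside, monic): I(r) = n·log(r) = 4·log(8) = 8.3178. ✓

I(r) ≈ 8.3178.


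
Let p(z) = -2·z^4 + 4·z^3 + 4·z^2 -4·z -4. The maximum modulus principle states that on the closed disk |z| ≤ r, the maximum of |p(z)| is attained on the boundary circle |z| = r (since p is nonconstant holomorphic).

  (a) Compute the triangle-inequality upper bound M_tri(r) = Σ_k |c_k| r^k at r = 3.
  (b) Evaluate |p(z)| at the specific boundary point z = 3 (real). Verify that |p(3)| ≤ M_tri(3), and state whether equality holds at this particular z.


Coefficients: c_0 = -4, c_1 = -4, c_2 = 4, c_3 = 4, c_4 = -2. Radius r = 3.
Part (a). Triangle bound: M_tri(r) = Σ_k |c_k| r^k
  = |-4|·3^0 + |-4|·3^1 + |4|·3^2 + |4|·3^3 + |-2|·3^4
  = 4 + 12 + 36 + 108 + 162 = 322.
This bounds M(r) := max_{|z|=r} |p(z)| from above; equality holds iff all terms c_k z^k can be made to align in phase at a single z on |z|=r.
Part (b). At z = 3 (real, on the circle |z| = r):
  p(3) = (-4)·3^0 + (-4)·3^1 + (4)·3^2 + (4)·3^3 + (-2)·3^4 = -34.
  |p(3)| = 34.
Check: |p(3)| = 34 ≤ 322 = M_tri(3). ✓ Equality does not hold at z = 3 (the coefficients have mixed signs, so the terms do not all align in phase there).

M_tri(3) = 322; |p(3)| = 34; equality at z=3: no.


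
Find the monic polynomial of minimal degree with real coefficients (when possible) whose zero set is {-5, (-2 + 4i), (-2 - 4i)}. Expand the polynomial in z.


The polynomial is p(z) = ∏_{α ∈ S} (z − α), where S = {-5, (-2 + 4i), (-2 - 4i)}.
Expanding the product yields: p(z) = z^3 + 9·z^2 + 40·z + 100.
Note conjugate pairs combine to real quadratics: (z − (-2+4i))(z − (-2−4i)) = z² + 4z + 20.
The resulting polynomial has degree 3 and real coefficients as required.

p(z) = z^3 + 9·z^2 + 40·z + 100.


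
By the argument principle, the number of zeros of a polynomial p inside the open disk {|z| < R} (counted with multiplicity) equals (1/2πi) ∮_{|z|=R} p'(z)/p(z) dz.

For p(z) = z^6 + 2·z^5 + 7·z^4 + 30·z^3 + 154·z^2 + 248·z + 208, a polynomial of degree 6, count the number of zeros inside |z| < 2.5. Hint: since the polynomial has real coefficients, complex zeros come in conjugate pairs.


The zeros of p are: (-2 + 2i), (-2 - 2i), (2 + 3i), (2 - 3i), (-1 + 1i), (-1 - 1i).
Their magnitudes are: 2.828, 2.828, 3.606, 3.606, 1.414, 1.414.
Zeros with |z| < R = 2.5: (-1 + 1i), (-1 - 1i).
Count = 2.
By the argument principle, (1/2πi) ∮_{|z|=R} p'(z)/p(z) dz equals exactly this count.

Number of zeros inside |z| < 2.5: 2.


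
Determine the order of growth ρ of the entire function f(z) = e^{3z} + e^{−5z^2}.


Each summand is entire of order 1 and 2 respectively (as in the single-exponential case). The order of a sum is at most the max of the orders, so ρ ≤ 2. For the lower bound: on |z|=r choose arg z so that -5z^2 is real positive; then |e^{-5z^2}| = e^{5r^2} while |e^{3z}| ≤ e^{3r^1} = o(e^{5r^2}). So |f| ≥ e^{5r^2}(1 − o(1)) and ρ ≥ 2. Hence ρ = max(1, 2) = 2.
Therefore ρ = 2.

Order ρ = 2.


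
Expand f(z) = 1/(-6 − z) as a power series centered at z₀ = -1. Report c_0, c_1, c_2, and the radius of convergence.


Let w = z − z₀, so z = z₀ + w.
Then -6 − z = -6 − (z₀ + w) = (-6 − z₀) − w = -5 − w.
f(z) = 1/(-5 − w) = (1/(-5)) · 1/(1 − w/(-5)) = Σ_{n≥0} w^n / (-5)^(n+1).
So c_n = 1/(-5)^(n+1):
  c_0 = 1/(-5)^1 = -1/5.
  c_1 = 1/(-5)^2 = 1/25.
  c_2 = 1/(-5)^3 = -1/125.
The series is valid for |w/d| < 1, i.e. |z − z₀| < |d|.
Radius of convergence: R = |-6 − z₀| = |-5| = 5 (distance from z₀ to the singularity z = -6).

c_0 = -1/5, c_1 = 1/25, c_2 = -1/125; R = 5.


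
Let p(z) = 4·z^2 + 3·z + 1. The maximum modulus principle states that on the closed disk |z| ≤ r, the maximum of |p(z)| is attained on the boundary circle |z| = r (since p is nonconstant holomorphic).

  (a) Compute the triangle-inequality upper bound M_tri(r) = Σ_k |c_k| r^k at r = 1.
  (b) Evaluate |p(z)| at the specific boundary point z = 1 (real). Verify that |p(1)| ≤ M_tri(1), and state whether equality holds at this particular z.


Coefficients: c_0 = 1, c_1 = 3, c_2 = 4. Radius r = 1.
Part (a). Triangle bound: M_tri(r) = Σ_k |c_k| r^k
  = |1|·1^0 + |3|·1^1 + |4|·1^2
  = 1 + 3 + 4 = 8.
This bounds M(r) := max_{|z|=r} |p(z)| from above; equality holds iff all terms c_k z^k can be made to align in phase at a single z on |z|=r.
Part (b). At z = 1 (real, on the circle |z| = r):
  p(1) = (1)·1^0 + (3)·1^1 + (4)·1^2 = 8.
  |p(1)| = 8.
Since all nonzero coefficients share the same sign, |p(1)| = 8 = M_tri(1); the triangle bound is attained at z = 1, so in fact M(r) = 8.

M_tri(1) = 8; |p(1)| = 8; equality at z=1: yes.


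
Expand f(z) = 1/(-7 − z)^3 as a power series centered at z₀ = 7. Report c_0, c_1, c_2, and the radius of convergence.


Let w = z − z₀, so z = z₀ + w.
Then -7 − z = -7 − (z₀ + w) = (-7 − z₀) − w = -14 − w.
f(z) = 1/(-14 − w)^3 = (1/(-14)^3) · (1 − w/(-14))^{−3}.
By the binomial series (1−u)^{−3} = Σ_{n≥0} C(n+2, 2) u^n for |u|<1, with u = w/(-14):
  c_n = C(n+2, 2) / (-14)^(n+3).
  c_0 = 1/(-14)^3 = -1/2744.
  c_1 = 3/(-14)^4 = 3/38416.
  c_2 = 6/(-14)^5 = -3/268912.
The series is valid for |w/d| < 1, i.e. |z − z₀| < |d|.
Radius of convergence: R = |-7 − z₀| = |-14| = 14 (distance from z₀ to the singularity z = -7).

c_0 = -1/2744, c_1 = 3/38416, c_2 = -3/268912; R = 14.


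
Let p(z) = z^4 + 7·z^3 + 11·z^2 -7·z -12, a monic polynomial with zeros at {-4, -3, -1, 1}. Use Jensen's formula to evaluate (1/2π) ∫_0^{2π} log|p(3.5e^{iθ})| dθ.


Zeros: -4, -3, -1, 1; r = 3.5.
Inside |z| < r: -3, -1, 1. Outside (|z| ≥ r): -4.
p(0) = -12, so log|p(0)| = log(12) = 2.4849.
Apply Jensen: I(r) = log|p(0)| + Σ_k log(r/|z_k|), summed over zeros inside |z| < r.
  log(r/|z_k|) for z_k = -3: log(3.5/3) = 0.1542
  log(r/|z_k|) for z_k = -1: log(3.5/1) = 1.2528
  log(r/|z_k|) for z_k = 1: log(3.5/1) = 1.2528
  Outside zeros (-4) contribute nothing to the Jensen sum.
Sum over inside zeros: 2.6597.
I(r) = log|p(0)| + (inside sum) = 2.4849 + 2.6597 = 5.1446.
Note: since some zeros are outside |z| ≤ r, the simplified n·log(r) form does NOT apply — only the inside zeros contribute.

I(r) ≈ 5.1446.


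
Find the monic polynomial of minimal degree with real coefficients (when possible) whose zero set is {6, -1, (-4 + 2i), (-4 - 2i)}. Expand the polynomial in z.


The polynomial is p(z) = ∏_{α ∈ S} (z − α), where S = {6, -1, (-4 + 2i), (-4 - 2i)}.
Expanding the product yields: p(z) = z^4 + 3·z^3 -26·z^2 -148·z -120.
Note conjugate pairs combine to real quadratics: (z − (-4+2i))(z − (-4−2i)) = z² + 8z + 20.
The resulting polynomial has degree 4 and real coefficients as required.

p(z) = z^4 + 3·z^3 -26·z^2 -148·z -120.


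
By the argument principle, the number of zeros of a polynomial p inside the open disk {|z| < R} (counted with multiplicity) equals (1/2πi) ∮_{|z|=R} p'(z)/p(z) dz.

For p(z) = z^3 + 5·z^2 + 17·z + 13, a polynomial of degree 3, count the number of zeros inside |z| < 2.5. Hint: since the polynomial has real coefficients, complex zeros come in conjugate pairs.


The zeros of p are: -1, (-2 + 3i), (-2 - 3i).
Their magnitudes are: 1, 3.606, 3.606.
Zeros with |z| < R = 2.5: -1.
Count = 1.
By the argument principle, (1/2πi) ∮_{|z|=R} p'(z)/p(z) dz equals exactly this count.

Number of zeros inside |z| < 2.5: 1.


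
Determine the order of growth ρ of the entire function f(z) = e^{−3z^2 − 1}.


|e^{−3z^2 − 1}| = e^{Re(-3·z^2) + -1} ≤ e^{3|z|^2 + -1} = e^{3r^2 + -1} on |z| = r, so ρ ≤ 2. Choosing z on |z|=r so that -3·z^2 is real positive (always possible by picking arg z appropriately) gives |f(z)| = e^{3r^2 + -1}, matching the bound. The additive constant -1 does not affect log log M(r) ~ 2·log r. Hence ρ = 2.
Therefore ρ = 2.

Order ρ = 2.


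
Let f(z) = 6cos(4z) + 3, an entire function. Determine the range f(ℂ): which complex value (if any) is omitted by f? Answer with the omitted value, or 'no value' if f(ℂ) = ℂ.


Little Picard bounds the complement of f(ℂ) to at most one point.
cos is entire and surjective onto ℂ: for every w ∈ ℂ, cos(ζ) = w has a solution ζ ∈ ℂ (e.g., via the complex inverse arccos). With ζ = 4z this gives z = ζ/(4). Then 6·cos(4z) takes every value in 6·ℂ = ℂ, and adding 3 is a bijection of ℂ. So f is surjective and omits no value. (Note: only on the real line is cos bounded by [−1, 1].)

Omitted value: no value.


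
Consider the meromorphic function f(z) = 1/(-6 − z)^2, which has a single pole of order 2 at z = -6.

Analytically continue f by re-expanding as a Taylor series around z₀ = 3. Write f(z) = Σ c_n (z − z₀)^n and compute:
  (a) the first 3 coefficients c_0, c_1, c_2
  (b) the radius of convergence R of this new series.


Let w = z − z₀, so z = z₀ + w.
Then -6 − z = -6 − (z₀ + w) = (-6 − z₀) − w = -9 − w.
f(z) = 1/(-9 − w)^2 = (1/(-9)^2) · (1 − w/(-9))^{−2}.
By the binomial series (1−u)^{−2} = Σ_{n≥0} C(n+1, 1) u^n for |u|<1, with u = w/(-9):
  c_n = C(n+1, 1) / (-9)^(n+2).
  c_0 = 1/(-9)^2 = 1/81.
  c_1 = 2/(-9)^3 = -2/729.
  c_2 = 3/(-9)^4 = 1/2187.
The series is valid for |w/d| < 1, i.e. |z − z₀| < |d|.
Radius of convergence: R = |-6 − z₀| = |-9| = 9 (distance from z₀ to the singularity z = -6).

c_0 = 1/81, c_1 = -2/729, c_2 = 1/2187; R = 9.


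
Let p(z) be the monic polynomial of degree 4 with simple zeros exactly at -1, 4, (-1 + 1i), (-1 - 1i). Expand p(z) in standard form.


The polynomial is p(z) = ∏_{α ∈ S} (z − α), where S = {-1, 4, (-1 + 1i), (-1 - 1i)}.
Expanding the product yields: p(z) = z^4 -z^3 -8·z^2 -14·z -8.
Note conjugate pairs combine to real quadratics: (z − (-1+1i))(z − (-1−1i)) = z² + 2z + 2.
The resulting polynomial has degree 4 and real coefficients as required.

p(z) = z^4 -z^3 -8·z^2 -14·z -8.


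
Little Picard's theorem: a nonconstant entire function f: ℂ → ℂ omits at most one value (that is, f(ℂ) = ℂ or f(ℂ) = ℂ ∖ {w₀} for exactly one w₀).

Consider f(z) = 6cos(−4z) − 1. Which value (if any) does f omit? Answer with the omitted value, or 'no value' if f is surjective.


Little Picard bounds the complement of f(ℂ) to at most one point.
cos is entire and surjective onto ℂ: for every w ∈ ℂ, cos(ζ) = w has a solution ζ ∈ ℂ (e.g., via the complex inverse arccos). With ζ = −4z this gives z = ζ/(-4). Then 6·cos(−4z) takes every value in 6·ℂ = ℂ, and adding -1 is a bijection of ℂ. So f is surjective and omits no value. (Note: only on the real line is cos bounded by [−1, 1].)

Omitted value: no value.


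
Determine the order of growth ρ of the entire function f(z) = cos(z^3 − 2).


Write cos(w) = (e^{iw} ± e^{−iw})/(2 or 2i), so |cos(w)| ≤ e^{|w|}. With w = z^3 − 2, |w| ≤ 1r^3 + 2 on |z|=r, giving M(r) ≤ e^{1r^3 + 2} and ρ ≤ 3. For the lower bound, choose z on |z|=r with 1z^3 purely imaginary of modulus 1r^3; then |cos(z^3 − 2)| grows like e^{1r^3}/2, so ρ ≥ 3. Hence ρ = 3.
Therefore ρ = 3.

Order ρ = 3.


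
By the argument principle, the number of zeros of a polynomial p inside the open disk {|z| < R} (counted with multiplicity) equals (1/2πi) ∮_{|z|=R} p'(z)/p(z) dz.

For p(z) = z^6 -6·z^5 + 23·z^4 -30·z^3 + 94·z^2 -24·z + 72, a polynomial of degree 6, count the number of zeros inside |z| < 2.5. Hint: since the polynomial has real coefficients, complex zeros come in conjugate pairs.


The zeros of p are: (0 + 1i), (0 - 1i), (3 + 3i), (3 - 3i), (0 + 2i), (0 - 2i).
Their magnitudes are: 1, 1, 4.243, 4.243, 2, 2.
Zeros with |z| < R = 2.5: (0 + 1i), (0 - 1i), (0 + 2i), (0 - 2i).
Count = 4.
By the argument principle, (1/2πi) ∮_{|z|=R} p'(z)/p(z) dz equals exactly this count.

Number of zeros inside |z| < 2.5: 4.


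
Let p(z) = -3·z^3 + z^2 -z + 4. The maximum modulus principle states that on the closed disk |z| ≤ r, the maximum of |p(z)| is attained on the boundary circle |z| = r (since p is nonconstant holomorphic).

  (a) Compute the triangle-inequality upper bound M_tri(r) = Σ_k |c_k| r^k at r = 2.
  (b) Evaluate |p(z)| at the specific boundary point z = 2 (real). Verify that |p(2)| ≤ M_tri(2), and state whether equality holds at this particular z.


Coefficients: c_0 = 4, c_1 = -1, c_2 = 1, c_3 = -3. Radius r = 2.
Part (a). Triangle bound: M_tri(r) = Σ_k |c_k| r^k
  = |4|·2^0 + |-1|·2^1 + |1|·2^2 + |-3|·2^3
  = 4 + 2 + 4 + 24 = 34.
This bounds M(r) := max_{|z|=r} |p(z)| from above; equality holds iff all terms c_k z^k can be made to align in phase at a single z on |z|=r.
Part (b). At z = 2 (real, on the circle |z| = r):
  p(2) = (4)·2^0 + (-1)·2^1 + (1)·2^2 + (-3)·2^3 = -18.
  |p(2)| = 18.
Check: |p(2)| = 18 ≤ 34 = M_tri(2). ✓ Equality does not hold at z = 2 (the coefficients have mixed signs, so the terms do not all align in phase there).

M_tri(2) = 34; |p(2)| = 18; equality at z=2: no.


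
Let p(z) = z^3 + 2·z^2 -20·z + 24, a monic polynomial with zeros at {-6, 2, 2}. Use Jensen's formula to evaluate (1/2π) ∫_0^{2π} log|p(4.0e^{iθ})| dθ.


Zeros: -6, 2, 2; r = 4.0.
Inside |z| < r: 2, 2. Outside (|z| ≥ r): -6.
p(0) = 24, so log|p(0)| = log(24) = 3.1781.
Apply Jensen: I(r) = log|p(0)| + Σ_k log(r/|z_k|), summed over zeros inside |z| < r.
  log(r/|z_k|) for z_k = 2: log(4.0/2) = 0.6931
  log(r/|z_k|) for z_k = 2: log(4.0/2) = 0.6931
  Outside zeros (-6) contribute nothing to the Jensen sum.
Sum over inside zeros: 1.3863.
I(r) = log|p(0)| + (inside sum) = 3.1781 + 1.3863 = 4.5643.
Note: since some zeros are outside |z| ≤ r, the simplified n·log(r) form does NOT apply — only the inside zeros contribute.

I(r) ≈ 4.5643.


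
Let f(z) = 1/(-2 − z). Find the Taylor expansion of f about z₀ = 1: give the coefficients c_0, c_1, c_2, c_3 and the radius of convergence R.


Let w = z − z₀, so z = z₀ + w.
Then -2 − z = -2 − (z₀ + w) = (-2 − z₀) − w = -3 − w.
f(z) = 1/(-3 − w) = (1/(-3)) · 1/(1 − w/(-3)) = Σ_{n≥0} w^n / (-3)^(n+1).
So c_n = 1/(-3)^(n+1):
  c_0 = 1/(-3)^1 = -1/3.
  c_1 = 1/(-3)^2 = 1/9.
  c_2 = 1/(-3)^3 = -1/27.
  c_3 = 1/(-3)^4 = 1/81.
The series is valid for |w/d| < 1, i.e. |z − z₀| < |d|.
Radius of convergence: R = |-2 − z₀| = |-3| = 3 (distance from z₀ to the singularity z = -2).

c_0 = -1/3, c_1 = 1/9, c_2 = -1/27, c_3 = 1/81; R = 3.


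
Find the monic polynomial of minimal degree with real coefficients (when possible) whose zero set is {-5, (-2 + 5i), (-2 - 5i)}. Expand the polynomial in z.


The polynomial is p(z) = ∏_{α ∈ S} (z − α), where S = {-5, (-2 + 5i), (-2 - 5i)}.
Expanding the product yields: p(z) = z^3 + 9·z^2 + 49·z + 145.
Note conjugate pairs combine to real quadratics: (z − (-2+5i))(z − (-2−5i)) = z² + 4z + 29.
The resulting polynomial has degree 3 and real coefficients as required.

p(z) = z^3 + 9·z^2 + 49·z + 145.


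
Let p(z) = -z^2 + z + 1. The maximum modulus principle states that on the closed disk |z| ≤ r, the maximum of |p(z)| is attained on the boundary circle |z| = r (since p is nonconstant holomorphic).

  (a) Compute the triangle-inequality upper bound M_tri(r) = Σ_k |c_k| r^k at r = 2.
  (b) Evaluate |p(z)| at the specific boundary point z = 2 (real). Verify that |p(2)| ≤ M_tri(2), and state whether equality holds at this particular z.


Coefficients: c_0 = 1, c_1 = 1, c_2 = -1. Radius r = 2.
Part (a). Triangle bound: M_tri(r) = Σ_k |c_k| r^k
  = |1|·2^0 + |1|·2^1 + |-1|·2^2
  = 1 + 2 + 4 = 7.
This bounds M(r) := max_{|z|=r} |p(z)| from above; equality holds iff all terms c_k z^k can be made to align in phase at a single z on |z|=r.
Part (b). At z = 2 (real, on the circle |z| = r):
  p(2) = (1)·2^0 + (1)·2^1 + (-1)·2^2 = -1.
  |p(2)| = 1.
Check: |p(2)| = 1 ≤ 7 = M_tri(2). ✓ Equality does not hold at z = 2 (the coefficients have mixed signs, so the terms do not all align in phase there).

M_tri(2) = 7; |p(2)| = 1; equality at z=2: no.


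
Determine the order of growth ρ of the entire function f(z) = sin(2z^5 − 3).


Write sin(w) = (e^{iw} ± e^{−iw})/(2 or 2i), so |sin(w)| ≤ e^{|w|}. With w = 2z^5 − 3, |w| ≤ 2r^5 + 3 on |z|=r, giving M(r) ≤ e^{2r^5 + 3} and ρ ≤ 5. For the lower bound, choose z on |z|=r with 2z^5 purely imaginary of modulus 2r^5; then |sin(2z^5 − 3)| grows like e^{2r^5}/2, so ρ ≥ 5. Hence ρ = 5.
Therefore ρ = 5.

Order ρ = 5.


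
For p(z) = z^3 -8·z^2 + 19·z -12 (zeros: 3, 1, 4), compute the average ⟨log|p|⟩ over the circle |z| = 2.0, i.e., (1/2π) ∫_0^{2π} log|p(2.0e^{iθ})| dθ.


Zeros: 1, 3, 4; r = 2.0.
Inside |z| < r: 1. Outside (|z| ≥ r): 3, 4.
p(0) = -12, so log|p(0)| = log(12) = 2.4849.
Apply Jensen: I(r) = log|p(0)| + Σ_k log(r/|z_k|), summed over zeros inside |z| < r.
  log(r/|z_k|) for z_k = 1: log(2.0/1) = 0.6931
  Outside zeros (3, 4) contribute nothing to the Jensen sum.
Sum over inside zeros: 0.6931.
I(r) = log|p(0)| + (inside sum) = 2.4849 + 0.6931 = 3.1781.
Note: since some zeros are outside |z| ≤ r, the simplified n·log(r) form does NOT apply — only the inside zeros contribute.

I(r) ≈ 3.1781.


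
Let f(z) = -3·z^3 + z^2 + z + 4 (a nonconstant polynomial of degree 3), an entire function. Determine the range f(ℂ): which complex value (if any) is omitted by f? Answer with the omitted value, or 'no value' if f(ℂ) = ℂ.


Little Picard bounds the complement of f(ℂ) to at most one point.
For every w ∈ ℂ, the equation p(z) − w = 0 is a nonconstant polynomial in z and hence has at least one root by the fundamental theorem of algebra. So p is surjective onto ℂ, omitting no value.

Omitted value: no value.


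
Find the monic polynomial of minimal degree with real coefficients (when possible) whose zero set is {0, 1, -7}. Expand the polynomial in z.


The polynomial is p(z) = ∏_{α ∈ S} (z − α), where S = {0, 1, -7}.
Expanding the product yields: p(z) = z^3 + 6·z^2 -7·z.
The resulting polynomial has degree 3 and real coefficients as required.

p(z) = z^3 + 6·z^2 -7·z.


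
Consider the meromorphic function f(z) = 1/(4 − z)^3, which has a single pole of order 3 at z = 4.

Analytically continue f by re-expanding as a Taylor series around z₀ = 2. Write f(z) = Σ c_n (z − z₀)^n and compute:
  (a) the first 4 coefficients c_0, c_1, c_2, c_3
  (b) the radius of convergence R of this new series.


Let w = z − z₀, so z = z₀ + w.
Then 4 − z = 4 − (z₀ + w) = (4 − z₀) − w = 2 − w.
f(z) = 1/(2 − w)^3 = (1/(2)^3) · (1 − w/(2))^{−3}.
By the binomial series (1−u)^{−3} = Σ_{n≥0} C(n+2, 2) u^n for |u|<1, with u = w/(2):
  c_n = C(n+2, 2) / (2)^(n+3).
  c_0 = 1/(2)^3 = 1/8.
  c_1 = 3/(2)^4 = 3/16.
  c_2 = 6/(2)^5 = 3/16.
  c_3 = 10/(2)^6 = 5/32.
The series is valid for |w/d| < 1, i.e. |z − z₀| < |d|.
Radius of convergence: R = |4 − z₀| = |2| = 2 (distance from z₀ to the singularity z = 4).

c_0 = 1/8, c_1 = 3/16, c_2 = 3/16, c_3 = 5/32; R = 2.


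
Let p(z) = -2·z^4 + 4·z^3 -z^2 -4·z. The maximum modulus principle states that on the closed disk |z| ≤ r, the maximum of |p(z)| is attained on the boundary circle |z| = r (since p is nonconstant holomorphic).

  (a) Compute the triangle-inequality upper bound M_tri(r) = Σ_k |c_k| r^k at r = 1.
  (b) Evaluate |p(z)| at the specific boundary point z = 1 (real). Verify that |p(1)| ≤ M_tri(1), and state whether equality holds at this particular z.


Coefficients: c_0 = 0, c_1 = -4, c_2 = -1, c_3 = 4, c_4 = -2. Radius r = 1.
Part (a). Triangle bound: M_tri(r) = Σ_k |c_k| r^k
  = |0|·1^0 + |-4|·1^1 + |-1|·1^2 + |4|·1^3 + |-2|·1^4
  = 0 + 4 + 1 + 4 + 2 = 11.
This bounds M(r) := max_{|z|=r} |p(z)| from above; equality holds iff all terms c_k z^k can be made to align in phase at a single z on |z|=r.
Part (b). At z = 1 (real, on the circle |z| = r):
  p(1) = (0)·1^0 + (-4)·1^1 + (-1)·1^2 + (4)·1^3 + (-2)·1^4 = -3.
  |p(1)| = 3.
Check: |p(1)| = 3 ≤ 11 = M_tri(1). ✓ Equality does not hold at z = 1 (the coefficients have mixed signs, so the terms do not all align in phase there).

M_tri(1) = 11; |p(1)| = 3; equality at z=1: no.


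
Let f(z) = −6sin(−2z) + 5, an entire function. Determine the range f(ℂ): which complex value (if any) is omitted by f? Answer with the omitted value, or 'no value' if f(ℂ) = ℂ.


Little Picard bounds the complement of f(ℂ) to at most one point.
sin is entire and surjective onto ℂ: for every w ∈ ℂ, sin(ζ) = w has a solution ζ ∈ ℂ (e.g., via the complex inverse arcsin). With ζ = −2z this gives z = ζ/(-2). Then -6·sin(−2z) takes every value in -6·ℂ = ℂ, and adding 5 is a bijection of ℂ. So f is surjective and omits no value. (Note: only on the real line is sin bounded by [−1, 1].)

Omitted value: no value.


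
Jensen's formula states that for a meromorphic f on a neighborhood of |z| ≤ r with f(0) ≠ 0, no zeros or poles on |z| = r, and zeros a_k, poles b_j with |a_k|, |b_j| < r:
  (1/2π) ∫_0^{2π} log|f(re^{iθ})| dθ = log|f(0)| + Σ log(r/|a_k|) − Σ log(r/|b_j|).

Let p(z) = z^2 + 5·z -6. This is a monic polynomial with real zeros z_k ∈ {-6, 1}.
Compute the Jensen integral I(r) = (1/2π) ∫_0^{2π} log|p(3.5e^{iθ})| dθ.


Zeros: -6, 1; r = 3.5.
Inside |z| < r: 1. Outside (|z| ≥ r): -6.
p(0) = -6, so log|p(0)| = log(6) = 1.7918.
Apply Jensen: I(r) = log|p(0)| + Σ_k log(r/|z_k|), summed over zeros inside |z| < r.
  log(r/|z_k|) for z_k = 1: log(3.5/1) = 1.2528
  Outside zeros (-6) contribute nothing to the Jensen sum.
Sum over inside zeros: 1.2528.
I(r) = log|p(0)| + (inside sum) = 1.7918 + 1.2528 = 3.0445.
Note: since some zeros are outside |z| ≤ r, the simplified n·log(r) form does NOT apply — only the inside zeros contribute.

I(r) ≈ 3.0445.


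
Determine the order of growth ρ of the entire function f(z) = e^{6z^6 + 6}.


|e^{6z^6 + 6}| = e^{Re(6·z^6) + 6} ≤ e^{6|z|^6 + 6} = e^{6r^6 + 6} on |z| = r, so ρ ≤ 6. Choosing z on |z|=r so that 6·z^6 is real positive (always possible by picking arg z appropriately) gives |f(z)| = e^{6r^6 + 6}, matching the bound. The additive constant 6 does not affect log log M(r) ~ 6·log r. Hence ρ = 6.
Therefore ρ = 6.

Order ρ = 6.


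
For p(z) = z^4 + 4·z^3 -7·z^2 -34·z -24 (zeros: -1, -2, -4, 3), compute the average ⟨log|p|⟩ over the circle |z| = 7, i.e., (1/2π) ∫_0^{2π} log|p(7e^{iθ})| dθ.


Zeros: -4, -2, -1, 3; r = 7.
Inside |z| < r: -4, -2, -1, 3. Outside (|z| ≥ r): ∅.
p(0) = -24, so log|p(0)| = log(24) = 3.1781.
Apply Jensen: I(r) = log|p(0)| + Σ_k log(r/|z_k|), summed over zeros inside |z| < r.
  log(r/|z_k|) for z_k = -1: log(7/1) = 1.9459
  log(r/|z_k|) for z_k = -2: log(7/2) = 1.2528
  log(r/|z_k|) for z_k = -4: log(7/4) = 0.5596
  log(r/|z_k|) for z_k = 3: log(7/3) = 0.8473
Sum over inside zeros: 4.6056.
I(r) = log|p(0)| + (inside sum) = 3.1781 + 4.6056 = 7.7836.
Closed form (all zeros inside, monic): I(r) = n·log(r) = 4·log(7) = 7.7836. ✓

I(r) ≈ 7.7836.


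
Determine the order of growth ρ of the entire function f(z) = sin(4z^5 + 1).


Write sin(w) = (e^{iw} ± e^{−iw})/(2 or 2i), so |sin(w)| ≤ e^{|w|}. With w = 4z^5 + 1, |w| ≤ 4r^5 + 1 on |z|=r, giving M(r) ≤ e^{4r^5 + 1} and ρ ≤ 5. For the lower bound, choose z on |z|=r with 4z^5 purely imaginary of modulus 4r^5; then |sin(4z^5 + 1)| grows like e^{4r^5}/2, so ρ ≥ 5. Hence ρ = 5.
Therefore ρ = 5.

Order ρ = 5.


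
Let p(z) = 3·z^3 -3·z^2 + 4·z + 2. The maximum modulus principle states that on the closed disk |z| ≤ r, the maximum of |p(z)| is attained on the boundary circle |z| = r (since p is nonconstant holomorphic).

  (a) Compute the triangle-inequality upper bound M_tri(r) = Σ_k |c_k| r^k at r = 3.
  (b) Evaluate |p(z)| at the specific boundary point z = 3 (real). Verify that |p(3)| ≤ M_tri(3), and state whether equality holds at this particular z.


Coefficients: c_0 = 2, c_1 = 4, c_2 = -3, c_3 = 3. Radius r = 3.
Part (a). Triangle bound: M_tri(r) = Σ_k |c_k| r^k
  = |2|·3^0 + |4|·3^1 + |-3|·3^2 + |3|·3^3
  = 2 + 12 + 27 + 81 = 122.
This bounds M(r) := max_{|z|=r} |p(z)| from above; equality holds iff all terms c_k z^k can be made to align in phase at a single z on |z|=r.
Part (b). At z = 3 (real, on the circle |z| = r):
  p(3) = (2)·3^0 + (4)·3^1 + (-3)·3^2 + (3)·3^3 = 68.
  |p(3)| = 68.
Check: |p(3)| = 68 ≤ 122 = M_tri(3). ✓ Equality does not hold at z = 3 (the coefficients have mixed signs, so the terms do not all align in phase there).

M_tri(3) = 122; |p(3)| = 68; equality at z=3: no.


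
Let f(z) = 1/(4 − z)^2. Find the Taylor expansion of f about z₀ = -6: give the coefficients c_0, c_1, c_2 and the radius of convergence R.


Let w = z − z₀, so z = z₀ + w.
Then 4 − z = 4 − (z₀ + w) = (4 − z₀) − w = 10 − w.
f(z) = 1/(10 − w)^2 = (1/(10)^2) · (1 − w/(10))^{−2}.
By the binomial series (1−u)^{−2} = Σ_{n≥0} C(n+1, 1) u^n for |u|<1, with u = w/(10):
  c_n = C(n+1, 1) / (10)^(n+2).
  c_0 = 1/(10)^2 = 1/100.
  c_1 = 2/(10)^3 = 1/500.
  c_2 = 3/(10)^4 = 3/10000.
The series is valid for |w/d| < 1, i.e. |z − z₀| < |d|.
Radius of convergence: R = |4 − z₀| = |10| = 10 (distance from z₀ to the singularity z = 4).

c_0 = 1/100, c_1 = 1/500, c_2 = 3/10000; R = 10.


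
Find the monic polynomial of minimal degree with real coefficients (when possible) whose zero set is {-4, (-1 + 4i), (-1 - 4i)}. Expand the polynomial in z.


The polynomial is p(z) = ∏_{α ∈ S} (z − α), where S = {-4, (-1 + 4i), (-1 - 4i)}.
Expanding the product yields: p(z) = z^3 + 6·z^2 + 25·z + 68.
Note conjugate pairs combine to real quadratics: (z − (-1+4i))(z − (-1−4i)) = z² + 2z + 17.
The resulting polynomial has degree 3 and real coefficients as required.

p(z) = z^3 + 6·z^2 + 25·z + 68.


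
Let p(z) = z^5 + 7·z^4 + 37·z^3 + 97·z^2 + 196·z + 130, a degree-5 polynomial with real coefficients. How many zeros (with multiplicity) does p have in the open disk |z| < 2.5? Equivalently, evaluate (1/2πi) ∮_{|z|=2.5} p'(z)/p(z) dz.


The zeros of p are: (-1 + 3i), (-1 - 3i), -1, (-2 + 3i), (-2 - 3i).
Their magnitudes are: 3.162, 3.162, 1, 3.606, 3.606.
Zeros with |z| < R = 2.5: -1.
Count = 1.
By the argument principle, (1/2πi) ∮_{|z|=R} p'(z)/p(z) dz equals exactly this count.

Number of zeros inside |z| < 2.5: 1.


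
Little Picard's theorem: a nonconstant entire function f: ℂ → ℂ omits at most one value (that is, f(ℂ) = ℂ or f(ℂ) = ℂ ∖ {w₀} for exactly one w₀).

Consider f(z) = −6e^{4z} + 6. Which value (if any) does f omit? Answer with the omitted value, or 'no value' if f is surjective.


Little Picard bounds the complement of f(ℂ) to at most one point.
e^{4z} is never zero on ℂ, so -6·e^{4z} takes every value in ℂ ∖ {0}. Adding 6 shifts the range to ℂ ∖ {6}. Thus f omits exactly the value 6.

Omitted value: 6.


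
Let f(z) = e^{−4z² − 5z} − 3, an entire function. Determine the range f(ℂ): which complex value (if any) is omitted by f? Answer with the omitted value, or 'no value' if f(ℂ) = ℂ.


Little Picard bounds the complement of f(ℂ) to at most one point.
The exponent g(z) = −4z² − 5z is a nonconstant polynomial, hence surjective onto ℂ. So e^{g(z)} takes every value in {e^w : w ∈ ℂ} = ℂ ∖ {0}. Adding -3 shifts the range to ℂ ∖ {-3}. f omits exactly -3.

Omitted value: -3.


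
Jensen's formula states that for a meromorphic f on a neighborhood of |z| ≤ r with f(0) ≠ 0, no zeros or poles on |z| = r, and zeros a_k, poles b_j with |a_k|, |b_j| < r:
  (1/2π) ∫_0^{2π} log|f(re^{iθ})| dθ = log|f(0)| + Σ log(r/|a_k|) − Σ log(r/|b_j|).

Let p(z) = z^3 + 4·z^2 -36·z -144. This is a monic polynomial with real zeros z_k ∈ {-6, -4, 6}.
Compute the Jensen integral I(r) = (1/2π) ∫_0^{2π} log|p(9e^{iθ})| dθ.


Zeros: -6, -4, 6; r = 9.
Inside |z| < r: -6, -4, 6. Outside (|z| ≥ r): ∅.
p(0) = -144, so log|p(0)| = log(144) = 4.9698.
Apply Jensen: I(r) = log|p(0)| + Σ_k log(r/|z_k|), summed over zeros inside |z| < r.
  log(r/|z_k|) for z_k = -6: log(9/6) = 0.4055
  log(r/|z_k|) for z_k = -4: log(9/4) = 0.8109
  log(r/|z_k|) for z_k = 6: log(9/6) = 0.4055
Sum over inside zeros: 1.6219.
I(r) = log|p(0)| + (inside sum) = 4.9698 + 1.6219 = 6.5917.
Closed form (all zeros inside, monic): I(r) = n·log(r) = 3·log(9) = 6.5917. ✓

I(r) ≈ 6.5917.


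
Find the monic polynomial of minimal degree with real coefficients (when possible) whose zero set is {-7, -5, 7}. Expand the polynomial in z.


The polynomial is p(z) = ∏_{α ∈ S} (z − α), where S = {-7, -5, 7}.
Expanding the product yields: p(z) = z^3 + 5·z^2 -49·z -245.
The resulting polynomial has degree 3 and real coefficients as required.

p(z) = z^3 + 5·z^2 -49·z -245.


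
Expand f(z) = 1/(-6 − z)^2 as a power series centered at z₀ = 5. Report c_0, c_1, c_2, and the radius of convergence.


Let w = z − z₀, so z = z₀ + w.
Then -6 − z = -6 − (z₀ + w) = (-6 − z₀) − w = -11 − w.
f(z) = 1/(-11 − w)^2 = (1/(-11)^2) · (1 − w/(-11))^{−2}.
By the binomial series (1−u)^{−2} = Σ_{n≥0} C(n+1, 1) u^n for |u|<1, with u = w/(-11):
  c_n = C(n+1, 1) / (-11)^(n+2).
  c_0 = 1/(-11)^2 = 1/121.
  c_1 = 2/(-11)^3 = -2/1331.
  c_2 = 3/(-11)^4 = 3/14641.
The series is valid for |w/d| < 1, i.e. |z − z₀| < |d|.
Radius of convergence: R = |-6 − z₀| = |-11| = 11 (distance from z₀ to the singularity z = -6).

c_0 = 1/121, c_1 = -2/1331, c_2 = 3/14641; R = 11.


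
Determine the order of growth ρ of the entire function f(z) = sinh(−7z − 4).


sinh(w) is a linear combination of e^{iw} and e^{−iw} (or e^w, e^{−w} in the hyperbolic case), so |sinh(w)| ≤ e^{|w|}. With w = −7z − 4, |w| ≤ 7|z| + 4 = 7r + 4 on |z| = r, giving M(r) ≤ e^{7r + 4}, so ρ ≤ 1. On a suitable ray (z = it for sin/cos; z = t for sinh/cosh, t real → ∞), |sinh(−7z − 4)| grows like e^{7|t|}/2, so ρ ≥ 1. Hence ρ = 1.
Therefore ρ = 1.

Order ρ = 1.


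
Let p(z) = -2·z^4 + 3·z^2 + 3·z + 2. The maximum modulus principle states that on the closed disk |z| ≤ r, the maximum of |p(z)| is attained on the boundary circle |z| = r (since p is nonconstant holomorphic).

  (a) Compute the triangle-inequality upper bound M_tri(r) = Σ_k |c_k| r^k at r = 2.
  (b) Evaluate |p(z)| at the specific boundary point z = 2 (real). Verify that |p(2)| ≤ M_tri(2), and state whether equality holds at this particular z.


Coefficients: c_0 = 2, c_1 = 3, c_2 = 3, c_3 = 0, c_4 = -2. Radius r = 2.
Part (a). Triangle bound: M_tri(r) = Σ_k |c_k| r^k
  = |2|·2^0 + |3|·2^1 + |3|·2^2 + |0|·2^3 + |-2|·2^4
  = 2 + 6 + 12 + 0 + 32 = 52.
This bounds M(r) := max_{|z|=r} |p(z)| from above; equality holds iff all terms c_k z^k can be made to align in phase at a single z on |z|=r.
Part (b). At z = 2 (real, on the circle |z| = r):
  p(2) = (2)·2^0 + (3)·2^1 + (3)·2^2 + (0)·2^3 + (-2)·2^4 = -12.
  |p(2)| = 12.
Check: |p(2)| = 12 ≤ 52 = M_tri(2). ✓ Equality does not hold at z = 2 (the coefficients have mixed signs, so the terms do not all align in phase there).

M_tri(2) = 52; |p(2)| = 12; equality at z=2: no.


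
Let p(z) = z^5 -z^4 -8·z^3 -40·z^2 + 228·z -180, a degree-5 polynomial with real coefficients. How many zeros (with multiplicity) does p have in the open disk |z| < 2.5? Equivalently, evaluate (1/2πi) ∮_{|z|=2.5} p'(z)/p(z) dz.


The zeros of p are: (3 + 1i), (3 - 1i), 1, (-3 + 3i), (-3 - 3i).
Their magnitudes are: 3.162, 3.162, 1, 4.243, 4.243.
Zeros with |z| < R = 2.5: 1.
Count = 1.
By the argument principle, (1/2πi) ∮_{|z|=R} p'(z)/p(z) dz equals exactly this count.

Number of zeros inside |z| < 2.5: 1.


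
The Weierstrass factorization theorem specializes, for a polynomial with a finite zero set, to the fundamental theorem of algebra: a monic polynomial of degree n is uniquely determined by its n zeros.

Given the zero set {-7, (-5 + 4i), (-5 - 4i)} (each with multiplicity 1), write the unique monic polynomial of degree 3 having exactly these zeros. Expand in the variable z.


The polynomial is p(z) = ∏_{α ∈ S} (z − α), where S = {-7, (-5 + 4i), (-5 - 4i)}.
Expanding the product yields: p(z) = z^3 + 17·z^2 + 111·z + 287.
Note conjugate pairs combine to real quadratics: (z − (-5+4i))(z − (-5−4i)) = z² + 10z + 41.
The resulting polynomial has degree 3 and real coefficients as required.

p(z) = z^3 + 17·z^2 + 111·z + 287.


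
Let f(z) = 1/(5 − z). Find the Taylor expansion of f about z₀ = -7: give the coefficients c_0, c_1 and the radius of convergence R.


Let w = z − z₀, so z = z₀ + w.
Then 5 − z = 5 − (z₀ + w) = (5 − z₀) − w = 12 − w.
f(z) = 1/(12 − w) = (1/(12)) · 1/(1 − w/(12)) = Σ_{n≥0} w^n / (12)^(n+1).
So c_n = 1/(12)^(n+1):
  c_0 = 1/(12)^1 = 1/12.
  c_1 = 1/(12)^2 = 1/144.
The series is valid for |w/d| < 1, i.e. |z − z₀| < |d|.
Radius of convergence: R = |5 − z₀| = |12| = 12 (distance from z₀ to the singularity z = 5).

c_0 = 1/12, c_1 = 1/144; R = 12.


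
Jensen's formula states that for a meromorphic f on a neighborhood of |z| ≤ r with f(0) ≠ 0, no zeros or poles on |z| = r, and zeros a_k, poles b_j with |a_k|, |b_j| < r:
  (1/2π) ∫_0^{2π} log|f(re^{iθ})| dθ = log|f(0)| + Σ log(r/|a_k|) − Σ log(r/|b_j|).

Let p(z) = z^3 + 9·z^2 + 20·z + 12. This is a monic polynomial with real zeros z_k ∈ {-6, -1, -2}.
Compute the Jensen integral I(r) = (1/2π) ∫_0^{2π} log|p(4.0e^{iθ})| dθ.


Zeros: -6, -2, -1; r = 4.0.
Inside |z| < r: -2, -1. Outside (|z| ≥ r): -6.
p(0) = 12, so log|p(0)| = log(12) = 2.4849.
Apply Jensen: I(r) = log|p(0)| + Σ_k log(r/|z_k|), summed over zeros inside |z| < r.
  log(r/|z_k|) for z_k = -1: log(4.0/1) = 1.3863
  log(r/|z_k|) for z_k = -2: log(4.0/2) = 0.6931
  Outside zeros (-6) contribute nothing to the Jensen sum.
Sum over inside zeros: 2.0794.
I(r) = log|p(0)| + (inside sum) = 2.4849 + 2.0794 = 4.5643.
Note: since some zeros are outside |z| ≤ r, the simplified n·log(r) form does NOT apply — only the inside zeros contribute.

I(r) ≈ 4.5643.


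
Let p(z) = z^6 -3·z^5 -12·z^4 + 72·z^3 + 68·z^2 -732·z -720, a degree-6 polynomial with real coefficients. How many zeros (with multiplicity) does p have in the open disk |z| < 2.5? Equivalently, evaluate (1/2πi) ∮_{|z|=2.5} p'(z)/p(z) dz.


The zeros of p are: (3 + 3i), (3 - 3i), (-3 + 1i), (-3 - 1i), -1, 4.
Their magnitudes are: 4.243, 4.243, 3.162, 3.162, 1, 4.
Zeros with |z| < R = 2.5: -1.
Count = 1.
By the argument principle, (1/2πi) ∮_{|z|=R} p'(z)/p(z) dz equals exactly this count.

Number of zeros inside |z| < 2.5: 1.
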